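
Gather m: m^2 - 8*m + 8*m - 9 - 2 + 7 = m^2 - 4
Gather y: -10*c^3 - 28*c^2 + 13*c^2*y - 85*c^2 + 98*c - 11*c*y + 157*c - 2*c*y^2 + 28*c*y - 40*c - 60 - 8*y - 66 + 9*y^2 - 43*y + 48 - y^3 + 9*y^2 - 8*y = -10*c^3 - 113*c^2 + 215*c - y^3 + y^2*(18 - 2*c) + y*(13*c^2 + 17*c - 59) - 78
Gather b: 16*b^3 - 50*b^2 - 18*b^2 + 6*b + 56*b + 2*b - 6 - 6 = 16*b^3 - 68*b^2 + 64*b - 12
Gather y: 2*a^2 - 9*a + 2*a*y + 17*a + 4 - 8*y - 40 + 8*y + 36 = 2*a^2 + 2*a*y + 8*a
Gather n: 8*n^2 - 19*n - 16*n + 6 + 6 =8*n^2 - 35*n + 12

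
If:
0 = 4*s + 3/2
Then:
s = -3/8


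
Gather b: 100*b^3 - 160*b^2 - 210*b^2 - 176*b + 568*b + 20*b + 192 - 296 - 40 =100*b^3 - 370*b^2 + 412*b - 144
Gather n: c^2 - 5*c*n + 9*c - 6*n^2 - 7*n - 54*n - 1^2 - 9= c^2 + 9*c - 6*n^2 + n*(-5*c - 61) - 10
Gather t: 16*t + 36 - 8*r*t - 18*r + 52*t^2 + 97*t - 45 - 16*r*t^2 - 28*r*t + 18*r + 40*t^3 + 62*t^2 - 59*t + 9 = 40*t^3 + t^2*(114 - 16*r) + t*(54 - 36*r)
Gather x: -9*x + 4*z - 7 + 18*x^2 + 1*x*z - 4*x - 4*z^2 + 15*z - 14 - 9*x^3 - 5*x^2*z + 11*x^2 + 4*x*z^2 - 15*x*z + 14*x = -9*x^3 + x^2*(29 - 5*z) + x*(4*z^2 - 14*z + 1) - 4*z^2 + 19*z - 21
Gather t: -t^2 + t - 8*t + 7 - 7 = -t^2 - 7*t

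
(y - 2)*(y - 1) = y^2 - 3*y + 2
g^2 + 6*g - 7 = (g - 1)*(g + 7)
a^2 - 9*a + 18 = (a - 6)*(a - 3)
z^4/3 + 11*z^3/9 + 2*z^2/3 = z^2*(z/3 + 1)*(z + 2/3)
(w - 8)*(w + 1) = w^2 - 7*w - 8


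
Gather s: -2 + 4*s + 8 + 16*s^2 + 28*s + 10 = 16*s^2 + 32*s + 16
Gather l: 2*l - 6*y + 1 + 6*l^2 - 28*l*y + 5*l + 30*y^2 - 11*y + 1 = 6*l^2 + l*(7 - 28*y) + 30*y^2 - 17*y + 2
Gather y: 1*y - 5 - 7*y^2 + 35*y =-7*y^2 + 36*y - 5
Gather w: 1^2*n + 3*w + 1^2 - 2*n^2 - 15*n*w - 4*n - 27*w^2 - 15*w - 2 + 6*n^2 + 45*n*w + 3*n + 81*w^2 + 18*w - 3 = 4*n^2 + 54*w^2 + w*(30*n + 6) - 4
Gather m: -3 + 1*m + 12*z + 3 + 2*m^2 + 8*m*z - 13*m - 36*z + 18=2*m^2 + m*(8*z - 12) - 24*z + 18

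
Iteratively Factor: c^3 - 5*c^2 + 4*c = (c - 1)*(c^2 - 4*c) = (c - 4)*(c - 1)*(c)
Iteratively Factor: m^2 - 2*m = (m)*(m - 2)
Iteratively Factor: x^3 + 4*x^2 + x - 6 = (x - 1)*(x^2 + 5*x + 6) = (x - 1)*(x + 2)*(x + 3)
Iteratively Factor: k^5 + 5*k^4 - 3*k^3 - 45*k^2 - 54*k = (k + 3)*(k^4 + 2*k^3 - 9*k^2 - 18*k) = (k + 2)*(k + 3)*(k^3 - 9*k) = (k - 3)*(k + 2)*(k + 3)*(k^2 + 3*k) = k*(k - 3)*(k + 2)*(k + 3)*(k + 3)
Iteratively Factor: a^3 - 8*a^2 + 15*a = (a - 3)*(a^2 - 5*a) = (a - 5)*(a - 3)*(a)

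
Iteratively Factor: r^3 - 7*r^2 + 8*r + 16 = (r - 4)*(r^2 - 3*r - 4) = (r - 4)^2*(r + 1)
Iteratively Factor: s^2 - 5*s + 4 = (s - 4)*(s - 1)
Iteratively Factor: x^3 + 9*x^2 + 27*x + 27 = (x + 3)*(x^2 + 6*x + 9) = (x + 3)^2*(x + 3)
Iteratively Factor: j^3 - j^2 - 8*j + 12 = (j - 2)*(j^2 + j - 6) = (j - 2)^2*(j + 3)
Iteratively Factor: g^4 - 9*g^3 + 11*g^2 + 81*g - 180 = (g + 3)*(g^3 - 12*g^2 + 47*g - 60) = (g - 5)*(g + 3)*(g^2 - 7*g + 12) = (g - 5)*(g - 4)*(g + 3)*(g - 3)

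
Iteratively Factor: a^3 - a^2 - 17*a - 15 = (a + 3)*(a^2 - 4*a - 5) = (a + 1)*(a + 3)*(a - 5)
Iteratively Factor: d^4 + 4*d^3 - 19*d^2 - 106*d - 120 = (d + 2)*(d^3 + 2*d^2 - 23*d - 60) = (d + 2)*(d + 4)*(d^2 - 2*d - 15) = (d + 2)*(d + 3)*(d + 4)*(d - 5)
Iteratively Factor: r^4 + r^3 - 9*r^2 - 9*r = (r + 1)*(r^3 - 9*r) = (r - 3)*(r + 1)*(r^2 + 3*r) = r*(r - 3)*(r + 1)*(r + 3)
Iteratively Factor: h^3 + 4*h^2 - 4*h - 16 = (h + 4)*(h^2 - 4) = (h - 2)*(h + 4)*(h + 2)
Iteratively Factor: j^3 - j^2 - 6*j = (j + 2)*(j^2 - 3*j) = (j - 3)*(j + 2)*(j)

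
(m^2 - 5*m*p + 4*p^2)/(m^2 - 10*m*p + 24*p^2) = (-m + p)/(-m + 6*p)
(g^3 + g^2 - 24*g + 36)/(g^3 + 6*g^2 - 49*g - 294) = (g^2 - 5*g + 6)/(g^2 - 49)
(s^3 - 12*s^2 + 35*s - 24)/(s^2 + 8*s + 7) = (s^3 - 12*s^2 + 35*s - 24)/(s^2 + 8*s + 7)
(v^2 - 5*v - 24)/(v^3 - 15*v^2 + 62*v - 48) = (v + 3)/(v^2 - 7*v + 6)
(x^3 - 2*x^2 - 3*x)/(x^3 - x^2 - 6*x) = (x + 1)/(x + 2)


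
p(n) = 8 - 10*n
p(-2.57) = 33.70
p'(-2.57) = -10.00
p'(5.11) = -10.00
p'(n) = -10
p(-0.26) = 10.60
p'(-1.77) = -10.00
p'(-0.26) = -10.00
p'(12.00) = -10.00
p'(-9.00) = -10.00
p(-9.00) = 98.00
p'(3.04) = -10.00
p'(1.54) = -10.00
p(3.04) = -22.40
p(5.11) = -43.10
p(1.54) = -7.40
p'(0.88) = -10.00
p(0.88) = -0.80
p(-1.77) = 25.70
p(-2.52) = 33.20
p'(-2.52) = -10.00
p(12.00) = -112.00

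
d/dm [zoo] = 0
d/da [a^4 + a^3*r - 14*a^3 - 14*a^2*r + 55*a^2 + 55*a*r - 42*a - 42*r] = 4*a^3 + 3*a^2*r - 42*a^2 - 28*a*r + 110*a + 55*r - 42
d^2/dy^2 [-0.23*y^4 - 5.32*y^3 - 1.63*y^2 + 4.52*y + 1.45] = -2.76*y^2 - 31.92*y - 3.26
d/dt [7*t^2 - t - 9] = 14*t - 1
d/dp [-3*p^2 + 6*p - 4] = 6 - 6*p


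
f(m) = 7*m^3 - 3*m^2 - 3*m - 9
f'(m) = 21*m^2 - 6*m - 3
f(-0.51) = -9.18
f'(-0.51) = 5.52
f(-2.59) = -142.97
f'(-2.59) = 153.41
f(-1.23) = -22.87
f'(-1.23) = 36.15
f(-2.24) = -96.01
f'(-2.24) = 115.81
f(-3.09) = -234.90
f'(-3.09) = 216.05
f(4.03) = 388.34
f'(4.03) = 313.88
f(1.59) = 6.78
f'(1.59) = 40.55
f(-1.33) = -26.79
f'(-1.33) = 42.13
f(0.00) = -9.00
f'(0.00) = -3.00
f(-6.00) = -1611.00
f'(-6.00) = 789.00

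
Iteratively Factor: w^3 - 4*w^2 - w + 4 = (w + 1)*(w^2 - 5*w + 4) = (w - 1)*(w + 1)*(w - 4)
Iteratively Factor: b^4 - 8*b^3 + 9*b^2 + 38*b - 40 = (b + 2)*(b^3 - 10*b^2 + 29*b - 20) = (b - 5)*(b + 2)*(b^2 - 5*b + 4) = (b - 5)*(b - 1)*(b + 2)*(b - 4)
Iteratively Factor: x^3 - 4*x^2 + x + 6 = (x + 1)*(x^2 - 5*x + 6) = (x - 3)*(x + 1)*(x - 2)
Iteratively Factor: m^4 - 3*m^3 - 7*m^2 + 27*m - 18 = (m - 2)*(m^3 - m^2 - 9*m + 9) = (m - 2)*(m - 1)*(m^2 - 9) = (m - 3)*(m - 2)*(m - 1)*(m + 3)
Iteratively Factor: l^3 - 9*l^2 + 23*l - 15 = (l - 5)*(l^2 - 4*l + 3) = (l - 5)*(l - 1)*(l - 3)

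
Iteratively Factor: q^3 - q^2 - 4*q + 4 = (q + 2)*(q^2 - 3*q + 2) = (q - 2)*(q + 2)*(q - 1)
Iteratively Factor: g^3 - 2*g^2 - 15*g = (g - 5)*(g^2 + 3*g) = g*(g - 5)*(g + 3)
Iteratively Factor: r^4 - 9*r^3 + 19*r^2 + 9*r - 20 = (r - 5)*(r^3 - 4*r^2 - r + 4) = (r - 5)*(r - 1)*(r^2 - 3*r - 4) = (r - 5)*(r - 4)*(r - 1)*(r + 1)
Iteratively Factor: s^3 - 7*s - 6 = (s - 3)*(s^2 + 3*s + 2) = (s - 3)*(s + 2)*(s + 1)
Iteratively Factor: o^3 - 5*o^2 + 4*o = (o - 1)*(o^2 - 4*o) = (o - 4)*(o - 1)*(o)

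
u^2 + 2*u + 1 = (u + 1)^2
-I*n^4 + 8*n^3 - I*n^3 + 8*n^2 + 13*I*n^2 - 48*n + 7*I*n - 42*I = (n - 2)*(n + 3)*(n + 7*I)*(-I*n + 1)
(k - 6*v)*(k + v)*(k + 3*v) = k^3 - 2*k^2*v - 21*k*v^2 - 18*v^3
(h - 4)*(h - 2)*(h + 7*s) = h^3 + 7*h^2*s - 6*h^2 - 42*h*s + 8*h + 56*s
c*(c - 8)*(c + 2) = c^3 - 6*c^2 - 16*c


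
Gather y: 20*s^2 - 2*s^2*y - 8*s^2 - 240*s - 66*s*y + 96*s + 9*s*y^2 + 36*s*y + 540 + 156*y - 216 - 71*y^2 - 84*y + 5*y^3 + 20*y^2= 12*s^2 - 144*s + 5*y^3 + y^2*(9*s - 51) + y*(-2*s^2 - 30*s + 72) + 324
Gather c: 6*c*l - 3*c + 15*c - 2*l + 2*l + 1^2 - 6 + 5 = c*(6*l + 12)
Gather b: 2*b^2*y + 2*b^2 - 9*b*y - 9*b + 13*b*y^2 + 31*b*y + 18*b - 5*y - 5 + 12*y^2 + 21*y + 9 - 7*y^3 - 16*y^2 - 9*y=b^2*(2*y + 2) + b*(13*y^2 + 22*y + 9) - 7*y^3 - 4*y^2 + 7*y + 4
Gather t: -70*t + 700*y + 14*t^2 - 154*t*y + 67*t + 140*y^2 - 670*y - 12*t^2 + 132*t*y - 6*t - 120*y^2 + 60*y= 2*t^2 + t*(-22*y - 9) + 20*y^2 + 90*y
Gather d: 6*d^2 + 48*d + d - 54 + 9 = 6*d^2 + 49*d - 45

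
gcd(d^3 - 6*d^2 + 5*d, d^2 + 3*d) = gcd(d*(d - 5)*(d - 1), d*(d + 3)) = d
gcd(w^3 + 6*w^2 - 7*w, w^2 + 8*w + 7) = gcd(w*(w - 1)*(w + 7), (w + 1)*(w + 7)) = w + 7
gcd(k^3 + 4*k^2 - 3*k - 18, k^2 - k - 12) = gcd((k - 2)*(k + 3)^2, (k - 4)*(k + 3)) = k + 3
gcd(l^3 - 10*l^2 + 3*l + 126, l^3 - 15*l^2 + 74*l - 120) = l - 6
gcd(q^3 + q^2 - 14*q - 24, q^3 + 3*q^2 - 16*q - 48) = q^2 - q - 12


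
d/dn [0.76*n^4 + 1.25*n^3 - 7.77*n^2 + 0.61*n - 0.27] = 3.04*n^3 + 3.75*n^2 - 15.54*n + 0.61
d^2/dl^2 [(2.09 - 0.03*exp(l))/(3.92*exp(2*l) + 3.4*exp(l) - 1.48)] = (-0.460992*exp(4*l) + 128.862944*exp(3*l) + 82.522272*exp(2*l) + 72.510816*exp(l) + 10.451168)*exp(l)/(60.236288*exp(6*l) + 156.73728*exp(5*l) + 67.718784*exp(4*l) - 79.04864*exp(3*l) - 25.567296*exp(2*l) + 22.34208*exp(l) - 3.241792)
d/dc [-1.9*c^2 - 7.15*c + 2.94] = -3.8*c - 7.15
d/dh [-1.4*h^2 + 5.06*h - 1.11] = 5.06 - 2.8*h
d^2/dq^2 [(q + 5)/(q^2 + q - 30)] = 2*(-3*(q + 2)*(q^2 + q - 30) + (q + 5)*(2*q + 1)^2)/(q^2 + q - 30)^3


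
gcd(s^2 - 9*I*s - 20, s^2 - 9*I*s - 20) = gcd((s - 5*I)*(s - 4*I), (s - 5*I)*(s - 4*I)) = s^2 - 9*I*s - 20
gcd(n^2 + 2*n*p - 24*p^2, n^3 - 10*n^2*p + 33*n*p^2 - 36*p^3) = -n + 4*p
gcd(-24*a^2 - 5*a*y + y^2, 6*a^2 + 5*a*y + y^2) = 3*a + y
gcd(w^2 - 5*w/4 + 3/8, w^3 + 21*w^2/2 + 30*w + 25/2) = 1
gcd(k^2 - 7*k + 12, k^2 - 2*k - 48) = 1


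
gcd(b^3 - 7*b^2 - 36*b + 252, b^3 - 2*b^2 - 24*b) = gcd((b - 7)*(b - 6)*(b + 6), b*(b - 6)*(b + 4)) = b - 6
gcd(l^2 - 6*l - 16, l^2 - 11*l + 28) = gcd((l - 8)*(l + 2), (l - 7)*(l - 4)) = 1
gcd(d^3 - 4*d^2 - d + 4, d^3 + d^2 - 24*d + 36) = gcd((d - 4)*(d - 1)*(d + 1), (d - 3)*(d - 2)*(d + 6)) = 1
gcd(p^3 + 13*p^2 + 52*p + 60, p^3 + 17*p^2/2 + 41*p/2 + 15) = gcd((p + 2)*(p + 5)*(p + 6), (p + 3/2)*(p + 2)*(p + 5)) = p^2 + 7*p + 10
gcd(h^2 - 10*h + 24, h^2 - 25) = 1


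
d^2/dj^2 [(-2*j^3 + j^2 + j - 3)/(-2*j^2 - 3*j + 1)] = 2*(24*j^3 + 12*j^2 + 54*j + 29)/(8*j^6 + 36*j^5 + 42*j^4 - 9*j^3 - 21*j^2 + 9*j - 1)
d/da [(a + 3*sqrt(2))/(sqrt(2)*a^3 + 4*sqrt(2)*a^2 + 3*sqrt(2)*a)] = sqrt(2)*(a*(a^2 + 4*a + 3) - (a + 3*sqrt(2))*(3*a^2 + 8*a + 3))/(2*a^2*(a^2 + 4*a + 3)^2)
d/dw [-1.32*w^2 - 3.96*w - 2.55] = -2.64*w - 3.96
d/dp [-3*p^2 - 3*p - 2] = -6*p - 3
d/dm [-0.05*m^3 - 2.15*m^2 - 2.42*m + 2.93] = -0.15*m^2 - 4.3*m - 2.42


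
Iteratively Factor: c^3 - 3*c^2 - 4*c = (c - 4)*(c^2 + c) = (c - 4)*(c + 1)*(c)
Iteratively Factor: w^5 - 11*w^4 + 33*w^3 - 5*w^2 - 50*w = (w)*(w^4 - 11*w^3 + 33*w^2 - 5*w - 50) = w*(w + 1)*(w^3 - 12*w^2 + 45*w - 50) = w*(w - 2)*(w + 1)*(w^2 - 10*w + 25) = w*(w - 5)*(w - 2)*(w + 1)*(w - 5)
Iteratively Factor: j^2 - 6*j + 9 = (j - 3)*(j - 3)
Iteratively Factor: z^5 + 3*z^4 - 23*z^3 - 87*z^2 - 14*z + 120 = (z + 3)*(z^4 - 23*z^2 - 18*z + 40) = (z + 2)*(z + 3)*(z^3 - 2*z^2 - 19*z + 20) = (z - 1)*(z + 2)*(z + 3)*(z^2 - z - 20) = (z - 1)*(z + 2)*(z + 3)*(z + 4)*(z - 5)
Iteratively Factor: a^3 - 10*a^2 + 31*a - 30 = (a - 2)*(a^2 - 8*a + 15) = (a - 5)*(a - 2)*(a - 3)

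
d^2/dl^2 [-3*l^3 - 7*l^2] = -18*l - 14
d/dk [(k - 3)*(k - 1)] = 2*k - 4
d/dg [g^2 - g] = 2*g - 1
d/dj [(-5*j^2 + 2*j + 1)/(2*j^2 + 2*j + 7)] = 2*(-7*j^2 - 37*j + 6)/(4*j^4 + 8*j^3 + 32*j^2 + 28*j + 49)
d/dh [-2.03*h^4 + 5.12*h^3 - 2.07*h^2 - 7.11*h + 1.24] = -8.12*h^3 + 15.36*h^2 - 4.14*h - 7.11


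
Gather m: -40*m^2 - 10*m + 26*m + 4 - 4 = -40*m^2 + 16*m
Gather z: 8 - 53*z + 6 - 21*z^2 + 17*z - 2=-21*z^2 - 36*z + 12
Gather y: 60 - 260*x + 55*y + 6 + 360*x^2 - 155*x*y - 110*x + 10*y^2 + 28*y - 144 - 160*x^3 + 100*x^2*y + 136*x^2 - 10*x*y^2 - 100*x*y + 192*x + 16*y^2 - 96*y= -160*x^3 + 496*x^2 - 178*x + y^2*(26 - 10*x) + y*(100*x^2 - 255*x - 13) - 78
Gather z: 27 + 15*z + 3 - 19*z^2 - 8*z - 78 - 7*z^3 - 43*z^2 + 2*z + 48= -7*z^3 - 62*z^2 + 9*z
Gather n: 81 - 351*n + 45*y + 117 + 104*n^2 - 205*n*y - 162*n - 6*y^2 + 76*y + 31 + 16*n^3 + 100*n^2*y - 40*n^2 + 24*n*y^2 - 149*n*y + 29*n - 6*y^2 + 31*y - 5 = 16*n^3 + n^2*(100*y + 64) + n*(24*y^2 - 354*y - 484) - 12*y^2 + 152*y + 224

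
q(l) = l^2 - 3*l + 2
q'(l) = 2*l - 3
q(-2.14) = 13.00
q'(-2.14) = -7.28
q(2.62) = 1.00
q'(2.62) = 2.24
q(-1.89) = 11.24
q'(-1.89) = -6.78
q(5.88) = 18.93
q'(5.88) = 8.76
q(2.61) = 0.98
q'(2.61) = 2.22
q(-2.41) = 15.04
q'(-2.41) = -7.82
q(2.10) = 0.11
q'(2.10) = 1.20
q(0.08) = 1.77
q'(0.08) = -2.84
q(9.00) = 56.00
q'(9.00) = 15.00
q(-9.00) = 110.00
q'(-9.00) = -21.00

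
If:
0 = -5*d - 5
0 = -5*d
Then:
No Solution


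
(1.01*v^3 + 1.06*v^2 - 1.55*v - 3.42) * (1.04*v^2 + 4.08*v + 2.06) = 1.0504*v^5 + 5.2232*v^4 + 4.7934*v^3 - 7.6972*v^2 - 17.1466*v - 7.0452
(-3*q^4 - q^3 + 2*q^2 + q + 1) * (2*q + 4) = -6*q^5 - 14*q^4 + 10*q^2 + 6*q + 4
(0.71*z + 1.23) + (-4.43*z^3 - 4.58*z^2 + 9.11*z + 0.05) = -4.43*z^3 - 4.58*z^2 + 9.82*z + 1.28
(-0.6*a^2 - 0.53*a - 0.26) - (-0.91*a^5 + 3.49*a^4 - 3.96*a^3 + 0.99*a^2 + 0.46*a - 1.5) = 0.91*a^5 - 3.49*a^4 + 3.96*a^3 - 1.59*a^2 - 0.99*a + 1.24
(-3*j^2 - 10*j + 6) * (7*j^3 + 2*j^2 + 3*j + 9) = -21*j^5 - 76*j^4 + 13*j^3 - 45*j^2 - 72*j + 54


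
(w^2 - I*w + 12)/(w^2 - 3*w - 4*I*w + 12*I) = (w + 3*I)/(w - 3)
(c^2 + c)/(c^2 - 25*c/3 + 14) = 3*c*(c + 1)/(3*c^2 - 25*c + 42)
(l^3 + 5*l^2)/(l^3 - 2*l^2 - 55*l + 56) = l^2*(l + 5)/(l^3 - 2*l^2 - 55*l + 56)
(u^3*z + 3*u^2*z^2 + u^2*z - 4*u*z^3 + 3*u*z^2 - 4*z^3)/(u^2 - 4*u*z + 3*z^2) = z*(-u^2 - 4*u*z - u - 4*z)/(-u + 3*z)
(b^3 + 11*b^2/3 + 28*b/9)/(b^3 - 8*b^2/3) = (9*b^2 + 33*b + 28)/(3*b*(3*b - 8))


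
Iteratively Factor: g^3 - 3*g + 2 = (g - 1)*(g^2 + g - 2) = (g - 1)^2*(g + 2)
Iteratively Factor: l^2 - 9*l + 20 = (l - 5)*(l - 4)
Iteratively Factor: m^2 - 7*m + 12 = (m - 4)*(m - 3)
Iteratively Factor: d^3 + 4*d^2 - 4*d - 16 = (d + 4)*(d^2 - 4) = (d - 2)*(d + 4)*(d + 2)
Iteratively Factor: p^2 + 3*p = (p)*(p + 3)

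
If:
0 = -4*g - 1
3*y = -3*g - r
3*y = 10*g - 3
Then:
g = -1/4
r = 25/4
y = -11/6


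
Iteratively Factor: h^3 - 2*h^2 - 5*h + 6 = (h - 1)*(h^2 - h - 6) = (h - 1)*(h + 2)*(h - 3)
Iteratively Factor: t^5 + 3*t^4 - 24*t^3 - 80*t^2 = (t)*(t^4 + 3*t^3 - 24*t^2 - 80*t) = t^2*(t^3 + 3*t^2 - 24*t - 80) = t^2*(t - 5)*(t^2 + 8*t + 16) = t^2*(t - 5)*(t + 4)*(t + 4)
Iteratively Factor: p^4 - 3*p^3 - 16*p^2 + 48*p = (p - 3)*(p^3 - 16*p) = p*(p - 3)*(p^2 - 16) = p*(p - 3)*(p + 4)*(p - 4)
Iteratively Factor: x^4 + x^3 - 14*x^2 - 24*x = (x + 3)*(x^3 - 2*x^2 - 8*x) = (x + 2)*(x + 3)*(x^2 - 4*x) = x*(x + 2)*(x + 3)*(x - 4)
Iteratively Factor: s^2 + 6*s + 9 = (s + 3)*(s + 3)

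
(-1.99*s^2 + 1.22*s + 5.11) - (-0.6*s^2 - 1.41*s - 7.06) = -1.39*s^2 + 2.63*s + 12.17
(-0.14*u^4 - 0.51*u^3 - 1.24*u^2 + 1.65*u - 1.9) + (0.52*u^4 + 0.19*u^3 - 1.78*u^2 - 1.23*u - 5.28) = 0.38*u^4 - 0.32*u^3 - 3.02*u^2 + 0.42*u - 7.18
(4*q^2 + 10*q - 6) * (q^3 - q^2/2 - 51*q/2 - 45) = 4*q^5 + 8*q^4 - 113*q^3 - 432*q^2 - 297*q + 270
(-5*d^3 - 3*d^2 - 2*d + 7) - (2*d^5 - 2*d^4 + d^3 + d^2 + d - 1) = -2*d^5 + 2*d^4 - 6*d^3 - 4*d^2 - 3*d + 8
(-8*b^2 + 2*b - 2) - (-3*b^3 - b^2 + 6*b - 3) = 3*b^3 - 7*b^2 - 4*b + 1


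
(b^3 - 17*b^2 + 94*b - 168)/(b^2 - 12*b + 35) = (b^2 - 10*b + 24)/(b - 5)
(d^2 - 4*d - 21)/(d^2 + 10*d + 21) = (d - 7)/(d + 7)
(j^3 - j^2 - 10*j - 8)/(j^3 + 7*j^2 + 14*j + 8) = (j - 4)/(j + 4)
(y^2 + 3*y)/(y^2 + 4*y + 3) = y/(y + 1)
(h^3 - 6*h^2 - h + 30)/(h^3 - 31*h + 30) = (h^2 - h - 6)/(h^2 + 5*h - 6)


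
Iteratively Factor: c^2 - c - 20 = (c + 4)*(c - 5)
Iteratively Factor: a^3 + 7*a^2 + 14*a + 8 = (a + 4)*(a^2 + 3*a + 2) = (a + 1)*(a + 4)*(a + 2)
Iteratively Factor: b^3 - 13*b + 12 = (b - 1)*(b^2 + b - 12) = (b - 1)*(b + 4)*(b - 3)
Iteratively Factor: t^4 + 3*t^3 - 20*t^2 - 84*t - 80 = (t - 5)*(t^3 + 8*t^2 + 20*t + 16) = (t - 5)*(t + 4)*(t^2 + 4*t + 4) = (t - 5)*(t + 2)*(t + 4)*(t + 2)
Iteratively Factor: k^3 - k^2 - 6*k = (k + 2)*(k^2 - 3*k) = k*(k + 2)*(k - 3)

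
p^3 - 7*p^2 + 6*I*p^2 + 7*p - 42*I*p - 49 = (p - 7)*(p - I)*(p + 7*I)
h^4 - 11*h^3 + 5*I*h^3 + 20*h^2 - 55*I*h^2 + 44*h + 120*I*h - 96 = (h - 8)*(h - 3)*(h + I)*(h + 4*I)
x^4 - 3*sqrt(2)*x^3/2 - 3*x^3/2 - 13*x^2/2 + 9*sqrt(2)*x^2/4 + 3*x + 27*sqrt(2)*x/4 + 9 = (x - 3)*(x + 3/2)*(x - 2*sqrt(2))*(x + sqrt(2)/2)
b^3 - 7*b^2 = b^2*(b - 7)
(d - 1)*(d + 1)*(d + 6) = d^3 + 6*d^2 - d - 6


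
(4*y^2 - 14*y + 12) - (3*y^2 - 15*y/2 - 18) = y^2 - 13*y/2 + 30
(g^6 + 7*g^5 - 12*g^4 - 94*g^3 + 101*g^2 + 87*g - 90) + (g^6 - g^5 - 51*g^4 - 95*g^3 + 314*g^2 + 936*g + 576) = 2*g^6 + 6*g^5 - 63*g^4 - 189*g^3 + 415*g^2 + 1023*g + 486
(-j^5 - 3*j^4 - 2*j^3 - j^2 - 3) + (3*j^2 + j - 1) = -j^5 - 3*j^4 - 2*j^3 + 2*j^2 + j - 4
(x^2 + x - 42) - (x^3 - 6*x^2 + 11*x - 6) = -x^3 + 7*x^2 - 10*x - 36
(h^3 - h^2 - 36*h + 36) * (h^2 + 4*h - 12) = h^5 + 3*h^4 - 52*h^3 - 96*h^2 + 576*h - 432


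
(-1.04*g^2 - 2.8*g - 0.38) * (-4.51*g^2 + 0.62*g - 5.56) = 4.6904*g^4 + 11.9832*g^3 + 5.7602*g^2 + 15.3324*g + 2.1128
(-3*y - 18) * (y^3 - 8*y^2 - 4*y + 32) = -3*y^4 + 6*y^3 + 156*y^2 - 24*y - 576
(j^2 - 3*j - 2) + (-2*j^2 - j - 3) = -j^2 - 4*j - 5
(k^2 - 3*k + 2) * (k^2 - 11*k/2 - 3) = k^4 - 17*k^3/2 + 31*k^2/2 - 2*k - 6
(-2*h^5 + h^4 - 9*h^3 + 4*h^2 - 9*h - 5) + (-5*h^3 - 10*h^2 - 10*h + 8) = -2*h^5 + h^4 - 14*h^3 - 6*h^2 - 19*h + 3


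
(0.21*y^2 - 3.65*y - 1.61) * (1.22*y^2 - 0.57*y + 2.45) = 0.2562*y^4 - 4.5727*y^3 + 0.6308*y^2 - 8.0248*y - 3.9445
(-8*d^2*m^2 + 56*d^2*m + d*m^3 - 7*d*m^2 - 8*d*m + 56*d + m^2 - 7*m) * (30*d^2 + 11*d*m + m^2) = -240*d^4*m^2 + 1680*d^4*m - 58*d^3*m^3 + 406*d^3*m^2 - 240*d^3*m + 1680*d^3 + 3*d^2*m^4 - 21*d^2*m^3 - 58*d^2*m^2 + 406*d^2*m + d*m^5 - 7*d*m^4 + 3*d*m^3 - 21*d*m^2 + m^4 - 7*m^3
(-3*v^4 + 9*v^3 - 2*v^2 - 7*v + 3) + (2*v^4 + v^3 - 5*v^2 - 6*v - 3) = -v^4 + 10*v^3 - 7*v^2 - 13*v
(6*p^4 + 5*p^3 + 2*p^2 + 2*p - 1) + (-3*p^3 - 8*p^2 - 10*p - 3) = 6*p^4 + 2*p^3 - 6*p^2 - 8*p - 4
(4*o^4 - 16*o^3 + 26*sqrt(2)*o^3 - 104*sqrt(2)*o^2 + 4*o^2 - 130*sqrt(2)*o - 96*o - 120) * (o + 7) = 4*o^5 + 12*o^4 + 26*sqrt(2)*o^4 - 108*o^3 + 78*sqrt(2)*o^3 - 858*sqrt(2)*o^2 - 68*o^2 - 910*sqrt(2)*o - 792*o - 840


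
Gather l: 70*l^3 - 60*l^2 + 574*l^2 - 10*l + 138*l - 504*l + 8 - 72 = 70*l^3 + 514*l^2 - 376*l - 64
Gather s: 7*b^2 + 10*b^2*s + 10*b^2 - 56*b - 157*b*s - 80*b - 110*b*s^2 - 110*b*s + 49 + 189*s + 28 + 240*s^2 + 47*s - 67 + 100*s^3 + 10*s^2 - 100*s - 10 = 17*b^2 - 136*b + 100*s^3 + s^2*(250 - 110*b) + s*(10*b^2 - 267*b + 136)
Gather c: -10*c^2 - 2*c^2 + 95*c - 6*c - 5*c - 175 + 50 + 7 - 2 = -12*c^2 + 84*c - 120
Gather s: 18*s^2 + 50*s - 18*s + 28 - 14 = 18*s^2 + 32*s + 14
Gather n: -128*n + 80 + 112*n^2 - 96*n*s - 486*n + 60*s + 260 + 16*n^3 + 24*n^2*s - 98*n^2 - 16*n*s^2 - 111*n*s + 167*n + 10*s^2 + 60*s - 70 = 16*n^3 + n^2*(24*s + 14) + n*(-16*s^2 - 207*s - 447) + 10*s^2 + 120*s + 270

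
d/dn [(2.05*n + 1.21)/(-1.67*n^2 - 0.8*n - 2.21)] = (3.4235*n^2 + 4.0414*n - 3.5625)/(2.7889*n^4 + 2.672*n^3 + 8.0214*n^2 + 3.536*n + 4.8841)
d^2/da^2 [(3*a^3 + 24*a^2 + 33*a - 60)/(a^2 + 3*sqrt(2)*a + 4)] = 6*(-24*sqrt(2)*a^3 + 25*a^3 - 156*a^2 + 36*sqrt(2)*a^2 - 180*sqrt(2)*a - 84*a - 132*sqrt(2) - 152)/(a^6 + 9*sqrt(2)*a^5 + 66*a^4 + 126*sqrt(2)*a^3 + 264*a^2 + 144*sqrt(2)*a + 64)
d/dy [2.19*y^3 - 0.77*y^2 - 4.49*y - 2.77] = 6.57*y^2 - 1.54*y - 4.49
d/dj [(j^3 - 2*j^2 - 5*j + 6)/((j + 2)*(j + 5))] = (j^2 + 10*j - 23)/(j^2 + 10*j + 25)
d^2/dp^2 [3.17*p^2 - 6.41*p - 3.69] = 6.34000000000000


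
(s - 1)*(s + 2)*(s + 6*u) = s^3 + 6*s^2*u + s^2 + 6*s*u - 2*s - 12*u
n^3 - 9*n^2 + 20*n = n*(n - 5)*(n - 4)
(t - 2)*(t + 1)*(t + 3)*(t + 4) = t^4 + 6*t^3 + 3*t^2 - 26*t - 24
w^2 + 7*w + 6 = (w + 1)*(w + 6)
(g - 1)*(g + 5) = g^2 + 4*g - 5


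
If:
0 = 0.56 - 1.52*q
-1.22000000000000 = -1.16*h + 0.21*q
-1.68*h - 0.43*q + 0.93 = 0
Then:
No Solution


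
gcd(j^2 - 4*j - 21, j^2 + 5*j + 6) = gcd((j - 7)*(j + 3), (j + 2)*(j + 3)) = j + 3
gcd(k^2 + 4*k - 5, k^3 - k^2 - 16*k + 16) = k - 1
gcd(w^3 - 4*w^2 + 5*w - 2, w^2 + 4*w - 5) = w - 1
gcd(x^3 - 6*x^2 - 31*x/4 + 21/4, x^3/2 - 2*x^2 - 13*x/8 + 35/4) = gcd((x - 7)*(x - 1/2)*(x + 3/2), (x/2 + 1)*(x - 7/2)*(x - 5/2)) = 1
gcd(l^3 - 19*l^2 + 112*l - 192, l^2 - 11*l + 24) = l^2 - 11*l + 24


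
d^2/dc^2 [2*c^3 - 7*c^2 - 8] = 12*c - 14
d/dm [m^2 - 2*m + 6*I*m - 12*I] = 2*m - 2 + 6*I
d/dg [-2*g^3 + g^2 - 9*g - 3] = -6*g^2 + 2*g - 9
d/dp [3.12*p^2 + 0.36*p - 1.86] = 6.24*p + 0.36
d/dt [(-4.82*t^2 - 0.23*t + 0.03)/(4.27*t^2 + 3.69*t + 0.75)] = (-16.8037*t^2 - 7.4862*t - 0.2832)/(18.2329*t^4 + 31.5126*t^3 + 20.0211*t^2 + 5.535*t + 0.5625)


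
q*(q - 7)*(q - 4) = q^3 - 11*q^2 + 28*q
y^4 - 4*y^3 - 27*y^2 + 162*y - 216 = (y - 4)*(y - 3)^2*(y + 6)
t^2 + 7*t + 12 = (t + 3)*(t + 4)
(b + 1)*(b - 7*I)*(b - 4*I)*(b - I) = b^4 + b^3 - 12*I*b^3 - 39*b^2 - 12*I*b^2 - 39*b + 28*I*b + 28*I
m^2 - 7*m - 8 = (m - 8)*(m + 1)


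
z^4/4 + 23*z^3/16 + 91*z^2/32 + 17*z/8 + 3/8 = (z/4 + 1/2)*(z + 1/4)*(z + 3/2)*(z + 2)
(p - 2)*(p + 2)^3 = p^4 + 4*p^3 - 16*p - 16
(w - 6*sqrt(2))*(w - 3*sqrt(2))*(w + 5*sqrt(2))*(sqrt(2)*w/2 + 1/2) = sqrt(2)*w^4/2 - 7*w^3/2 - 29*sqrt(2)*w^2 + 153*w + 90*sqrt(2)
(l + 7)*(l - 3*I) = l^2 + 7*l - 3*I*l - 21*I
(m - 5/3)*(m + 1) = m^2 - 2*m/3 - 5/3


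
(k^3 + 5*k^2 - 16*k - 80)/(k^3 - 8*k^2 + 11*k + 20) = (k^2 + 9*k + 20)/(k^2 - 4*k - 5)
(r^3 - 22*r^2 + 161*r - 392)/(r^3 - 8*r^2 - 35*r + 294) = (r - 8)/(r + 6)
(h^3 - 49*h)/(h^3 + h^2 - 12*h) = (h^2 - 49)/(h^2 + h - 12)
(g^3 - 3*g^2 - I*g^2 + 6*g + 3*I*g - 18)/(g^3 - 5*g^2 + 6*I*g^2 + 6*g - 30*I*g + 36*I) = (g^2 - I*g + 6)/(g^2 + g*(-2 + 6*I) - 12*I)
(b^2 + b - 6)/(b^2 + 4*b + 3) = (b - 2)/(b + 1)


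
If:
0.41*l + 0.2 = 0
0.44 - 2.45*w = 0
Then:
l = -0.49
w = 0.18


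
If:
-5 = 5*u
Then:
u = -1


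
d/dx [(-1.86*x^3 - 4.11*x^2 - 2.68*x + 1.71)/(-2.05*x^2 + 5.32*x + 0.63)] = (3.813*x^4 - 19.7904*x^3 - 30.8746*x^2 + 1.8324*x - 10.7856)/(4.2025*x^4 - 21.812*x^3 + 25.7194*x^2 + 6.7032*x + 0.3969)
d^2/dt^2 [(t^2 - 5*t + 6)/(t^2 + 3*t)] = 4*(-4*t^3 + 9*t^2 + 27*t + 27)/(t^3*(t^3 + 9*t^2 + 27*t + 27))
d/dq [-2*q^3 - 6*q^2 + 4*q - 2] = -6*q^2 - 12*q + 4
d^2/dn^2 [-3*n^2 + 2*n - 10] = -6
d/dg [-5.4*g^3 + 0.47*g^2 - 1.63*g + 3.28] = -16.2*g^2 + 0.94*g - 1.63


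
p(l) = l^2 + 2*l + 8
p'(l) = 2*l + 2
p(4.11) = 33.11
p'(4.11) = 10.22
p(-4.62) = 20.10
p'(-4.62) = -7.24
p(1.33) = 12.43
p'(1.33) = 4.66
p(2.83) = 21.67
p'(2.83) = 7.66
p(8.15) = 90.72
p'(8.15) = 18.30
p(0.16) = 8.35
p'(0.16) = 2.32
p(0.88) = 10.53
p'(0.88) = 3.76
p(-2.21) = 8.46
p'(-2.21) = -2.42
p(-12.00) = 128.00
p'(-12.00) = -22.00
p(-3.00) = 11.00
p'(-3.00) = -4.00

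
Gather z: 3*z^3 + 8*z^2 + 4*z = 3*z^3 + 8*z^2 + 4*z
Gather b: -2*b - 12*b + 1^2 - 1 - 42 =-14*b - 42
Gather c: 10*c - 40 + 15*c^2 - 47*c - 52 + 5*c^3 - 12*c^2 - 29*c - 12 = 5*c^3 + 3*c^2 - 66*c - 104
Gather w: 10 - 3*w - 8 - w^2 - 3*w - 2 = -w^2 - 6*w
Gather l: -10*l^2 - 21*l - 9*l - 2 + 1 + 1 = -10*l^2 - 30*l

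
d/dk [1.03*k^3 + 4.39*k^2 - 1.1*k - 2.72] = 3.09*k^2 + 8.78*k - 1.1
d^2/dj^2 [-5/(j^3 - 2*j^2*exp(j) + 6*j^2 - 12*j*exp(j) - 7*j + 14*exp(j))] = 10*((-j^2*exp(j) - 10*j*exp(j) + 3*j - 7*exp(j) + 6)*(j^3 - 2*j^2*exp(j) + 6*j^2 - 12*j*exp(j) - 7*j + 14*exp(j)) - (2*j^2*exp(j) - 3*j^2 + 16*j*exp(j) - 12*j - 2*exp(j) + 7)^2)/(j^3 - 2*j^2*exp(j) + 6*j^2 - 12*j*exp(j) - 7*j + 14*exp(j))^3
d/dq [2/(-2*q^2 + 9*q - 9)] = 2*(4*q - 9)/(2*q^2 - 9*q + 9)^2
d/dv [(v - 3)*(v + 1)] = 2*v - 2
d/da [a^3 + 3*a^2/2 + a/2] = 3*a^2 + 3*a + 1/2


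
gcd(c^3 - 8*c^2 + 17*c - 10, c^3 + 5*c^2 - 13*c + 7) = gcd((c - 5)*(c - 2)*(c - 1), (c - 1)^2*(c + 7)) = c - 1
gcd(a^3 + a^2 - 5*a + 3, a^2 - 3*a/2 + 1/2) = a - 1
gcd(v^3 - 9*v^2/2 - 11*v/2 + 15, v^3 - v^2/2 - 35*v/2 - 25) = v^2 - 3*v - 10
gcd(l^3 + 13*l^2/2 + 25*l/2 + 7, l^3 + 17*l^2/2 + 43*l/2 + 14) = l^2 + 9*l/2 + 7/2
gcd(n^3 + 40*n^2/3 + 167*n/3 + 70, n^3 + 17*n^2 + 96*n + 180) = n^2 + 11*n + 30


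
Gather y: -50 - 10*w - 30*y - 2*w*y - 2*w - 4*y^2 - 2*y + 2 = -12*w - 4*y^2 + y*(-2*w - 32) - 48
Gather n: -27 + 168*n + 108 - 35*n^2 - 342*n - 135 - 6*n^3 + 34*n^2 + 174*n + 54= -6*n^3 - n^2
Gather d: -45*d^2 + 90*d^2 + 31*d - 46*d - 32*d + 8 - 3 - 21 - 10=45*d^2 - 47*d - 26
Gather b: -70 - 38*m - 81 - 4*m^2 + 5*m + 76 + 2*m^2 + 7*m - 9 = -2*m^2 - 26*m - 84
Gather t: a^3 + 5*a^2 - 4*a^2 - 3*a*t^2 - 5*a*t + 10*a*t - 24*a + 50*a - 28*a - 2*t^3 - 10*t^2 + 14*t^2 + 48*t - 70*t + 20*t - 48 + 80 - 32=a^3 + a^2 - 2*a - 2*t^3 + t^2*(4 - 3*a) + t*(5*a - 2)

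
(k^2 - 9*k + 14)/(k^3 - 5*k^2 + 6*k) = (k - 7)/(k*(k - 3))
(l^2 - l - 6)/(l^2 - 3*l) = (l + 2)/l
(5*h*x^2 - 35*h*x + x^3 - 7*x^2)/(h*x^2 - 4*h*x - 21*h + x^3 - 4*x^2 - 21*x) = x*(5*h + x)/(h*x + 3*h + x^2 + 3*x)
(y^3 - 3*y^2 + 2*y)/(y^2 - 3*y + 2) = y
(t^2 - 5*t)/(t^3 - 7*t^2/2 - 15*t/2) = 2/(2*t + 3)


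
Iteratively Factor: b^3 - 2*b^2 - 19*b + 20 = (b - 5)*(b^2 + 3*b - 4) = (b - 5)*(b + 4)*(b - 1)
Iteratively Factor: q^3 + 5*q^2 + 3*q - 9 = (q + 3)*(q^2 + 2*q - 3) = (q - 1)*(q + 3)*(q + 3)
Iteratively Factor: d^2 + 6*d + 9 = (d + 3)*(d + 3)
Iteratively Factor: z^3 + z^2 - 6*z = (z + 3)*(z^2 - 2*z) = (z - 2)*(z + 3)*(z)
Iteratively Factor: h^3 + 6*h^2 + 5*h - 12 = (h + 4)*(h^2 + 2*h - 3) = (h - 1)*(h + 4)*(h + 3)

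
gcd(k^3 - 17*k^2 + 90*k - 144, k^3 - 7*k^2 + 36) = k^2 - 9*k + 18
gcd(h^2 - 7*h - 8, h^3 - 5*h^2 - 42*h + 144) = h - 8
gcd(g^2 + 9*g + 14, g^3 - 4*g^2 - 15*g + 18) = 1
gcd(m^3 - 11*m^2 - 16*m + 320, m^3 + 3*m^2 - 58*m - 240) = m^2 - 3*m - 40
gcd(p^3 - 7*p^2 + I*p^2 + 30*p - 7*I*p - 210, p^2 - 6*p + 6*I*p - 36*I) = p + 6*I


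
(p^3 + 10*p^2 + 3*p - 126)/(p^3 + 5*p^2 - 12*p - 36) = (p + 7)/(p + 2)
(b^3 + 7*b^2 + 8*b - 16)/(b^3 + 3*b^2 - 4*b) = (b + 4)/b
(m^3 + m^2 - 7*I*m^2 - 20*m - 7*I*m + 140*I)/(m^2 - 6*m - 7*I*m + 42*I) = (m^2 + m - 20)/(m - 6)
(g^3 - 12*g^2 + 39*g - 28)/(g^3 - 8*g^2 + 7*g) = (g - 4)/g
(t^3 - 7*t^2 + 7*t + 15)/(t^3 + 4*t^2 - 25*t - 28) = (t^2 - 8*t + 15)/(t^2 + 3*t - 28)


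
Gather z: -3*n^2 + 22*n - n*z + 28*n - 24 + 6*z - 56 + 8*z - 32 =-3*n^2 + 50*n + z*(14 - n) - 112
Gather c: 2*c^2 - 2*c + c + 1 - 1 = 2*c^2 - c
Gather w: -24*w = -24*w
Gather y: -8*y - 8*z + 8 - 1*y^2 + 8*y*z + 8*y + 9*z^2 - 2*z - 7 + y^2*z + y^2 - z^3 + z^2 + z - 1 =y^2*z + 8*y*z - z^3 + 10*z^2 - 9*z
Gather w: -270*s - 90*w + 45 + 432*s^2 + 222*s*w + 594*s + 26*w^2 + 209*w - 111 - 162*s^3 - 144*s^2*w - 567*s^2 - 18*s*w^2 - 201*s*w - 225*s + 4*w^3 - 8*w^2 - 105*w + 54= -162*s^3 - 135*s^2 + 99*s + 4*w^3 + w^2*(18 - 18*s) + w*(-144*s^2 + 21*s + 14) - 12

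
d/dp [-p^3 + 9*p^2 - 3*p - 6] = -3*p^2 + 18*p - 3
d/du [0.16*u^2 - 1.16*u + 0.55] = 0.32*u - 1.16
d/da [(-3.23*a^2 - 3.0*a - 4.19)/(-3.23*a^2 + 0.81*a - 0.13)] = (-12.3063*a^2 - 26.2276*a + 3.7839)/(10.4329*a^4 - 5.2326*a^3 + 1.4959*a^2 - 0.2106*a + 0.0169)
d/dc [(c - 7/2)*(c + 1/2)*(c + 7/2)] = 3*c^2 + c - 49/4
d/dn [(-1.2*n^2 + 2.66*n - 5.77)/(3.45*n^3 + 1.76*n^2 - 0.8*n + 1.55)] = (4.14*n^4 - 18.354*n^3 + 55.9979*n^2 + 16.5904*n - 0.492999999999999)/(11.9025*n^6 + 12.144*n^5 - 2.4224*n^4 + 7.879*n^3 + 6.096*n^2 - 2.48*n + 2.4025)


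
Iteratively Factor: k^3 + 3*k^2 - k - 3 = (k + 1)*(k^2 + 2*k - 3) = (k + 1)*(k + 3)*(k - 1)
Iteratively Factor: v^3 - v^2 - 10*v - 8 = (v - 4)*(v^2 + 3*v + 2) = (v - 4)*(v + 2)*(v + 1)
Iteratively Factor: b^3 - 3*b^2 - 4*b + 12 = (b - 2)*(b^2 - b - 6) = (b - 3)*(b - 2)*(b + 2)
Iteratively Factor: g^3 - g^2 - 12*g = (g + 3)*(g^2 - 4*g) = (g - 4)*(g + 3)*(g)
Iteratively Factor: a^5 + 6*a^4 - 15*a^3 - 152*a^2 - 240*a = (a + 4)*(a^4 + 2*a^3 - 23*a^2 - 60*a) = (a + 3)*(a + 4)*(a^3 - a^2 - 20*a) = (a + 3)*(a + 4)^2*(a^2 - 5*a) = a*(a + 3)*(a + 4)^2*(a - 5)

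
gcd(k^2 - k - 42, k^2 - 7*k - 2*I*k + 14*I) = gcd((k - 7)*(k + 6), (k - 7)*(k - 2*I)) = k - 7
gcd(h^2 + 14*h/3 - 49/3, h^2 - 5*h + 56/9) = h - 7/3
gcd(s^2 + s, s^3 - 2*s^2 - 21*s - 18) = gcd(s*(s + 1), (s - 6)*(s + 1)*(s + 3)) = s + 1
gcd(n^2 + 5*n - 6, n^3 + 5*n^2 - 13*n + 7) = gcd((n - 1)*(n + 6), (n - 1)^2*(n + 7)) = n - 1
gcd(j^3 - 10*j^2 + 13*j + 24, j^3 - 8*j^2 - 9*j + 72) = j^2 - 11*j + 24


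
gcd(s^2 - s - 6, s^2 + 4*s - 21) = s - 3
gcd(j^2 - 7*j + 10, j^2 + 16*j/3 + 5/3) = 1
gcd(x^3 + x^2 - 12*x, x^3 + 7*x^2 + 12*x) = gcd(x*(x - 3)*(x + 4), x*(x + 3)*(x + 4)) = x^2 + 4*x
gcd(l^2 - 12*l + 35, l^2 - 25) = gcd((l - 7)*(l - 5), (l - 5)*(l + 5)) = l - 5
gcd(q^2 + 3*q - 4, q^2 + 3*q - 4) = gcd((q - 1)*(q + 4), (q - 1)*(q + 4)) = q^2 + 3*q - 4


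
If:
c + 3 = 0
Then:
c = -3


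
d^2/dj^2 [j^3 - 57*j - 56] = 6*j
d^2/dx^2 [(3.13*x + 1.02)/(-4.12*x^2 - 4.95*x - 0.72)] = (-(3.13*x + 1.02)*(8.24*x + 4.95)*(16.48*x + 9.9) + (77.3736*x + 39.3918)*(4.12*x^2 + 4.95*x + 0.72))/(4.12*x^2 + 4.95*x + 0.72)^3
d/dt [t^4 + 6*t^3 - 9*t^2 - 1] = 2*t*(2*t^2 + 9*t - 9)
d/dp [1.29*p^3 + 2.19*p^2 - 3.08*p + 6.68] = 3.87*p^2 + 4.38*p - 3.08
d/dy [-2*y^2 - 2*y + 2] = -4*y - 2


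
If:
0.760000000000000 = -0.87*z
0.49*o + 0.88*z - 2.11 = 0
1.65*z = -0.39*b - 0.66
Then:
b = 2.00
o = 5.87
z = -0.87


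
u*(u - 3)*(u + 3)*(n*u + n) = n*u^4 + n*u^3 - 9*n*u^2 - 9*n*u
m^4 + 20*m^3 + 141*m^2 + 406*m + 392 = (m + 2)*(m + 4)*(m + 7)^2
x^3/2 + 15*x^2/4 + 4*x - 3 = (x/2 + 1)*(x - 1/2)*(x + 6)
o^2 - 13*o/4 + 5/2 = (o - 2)*(o - 5/4)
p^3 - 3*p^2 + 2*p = p*(p - 2)*(p - 1)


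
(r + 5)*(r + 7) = r^2 + 12*r + 35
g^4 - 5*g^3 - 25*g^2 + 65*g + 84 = (g - 7)*(g - 3)*(g + 1)*(g + 4)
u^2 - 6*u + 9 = (u - 3)^2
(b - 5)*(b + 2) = b^2 - 3*b - 10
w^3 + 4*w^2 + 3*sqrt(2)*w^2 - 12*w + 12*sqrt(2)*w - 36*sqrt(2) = (w - 2)*(w + 6)*(w + 3*sqrt(2))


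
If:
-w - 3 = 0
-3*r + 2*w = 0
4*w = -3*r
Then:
No Solution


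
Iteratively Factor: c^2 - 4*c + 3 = (c - 3)*(c - 1)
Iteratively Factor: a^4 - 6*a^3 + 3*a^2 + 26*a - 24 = (a + 2)*(a^3 - 8*a^2 + 19*a - 12) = (a - 1)*(a + 2)*(a^2 - 7*a + 12) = (a - 3)*(a - 1)*(a + 2)*(a - 4)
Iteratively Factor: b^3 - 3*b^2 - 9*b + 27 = (b + 3)*(b^2 - 6*b + 9) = (b - 3)*(b + 3)*(b - 3)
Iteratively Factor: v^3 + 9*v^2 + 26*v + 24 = (v + 3)*(v^2 + 6*v + 8) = (v + 3)*(v + 4)*(v + 2)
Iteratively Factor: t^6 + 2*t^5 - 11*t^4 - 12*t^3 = (t - 3)*(t^5 + 5*t^4 + 4*t^3) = t*(t - 3)*(t^4 + 5*t^3 + 4*t^2) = t*(t - 3)*(t + 4)*(t^3 + t^2) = t^2*(t - 3)*(t + 4)*(t^2 + t) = t^3*(t - 3)*(t + 4)*(t + 1)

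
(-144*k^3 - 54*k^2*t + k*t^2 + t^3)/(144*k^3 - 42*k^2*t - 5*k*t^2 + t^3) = (3*k + t)/(-3*k + t)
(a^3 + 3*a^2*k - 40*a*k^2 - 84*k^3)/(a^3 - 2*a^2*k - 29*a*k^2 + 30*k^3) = (a^2 + 9*a*k + 14*k^2)/(a^2 + 4*a*k - 5*k^2)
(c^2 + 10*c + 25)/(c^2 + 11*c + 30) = (c + 5)/(c + 6)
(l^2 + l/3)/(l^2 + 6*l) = (l + 1/3)/(l + 6)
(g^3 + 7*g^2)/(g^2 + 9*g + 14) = g^2/(g + 2)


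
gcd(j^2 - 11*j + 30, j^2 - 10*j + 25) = j - 5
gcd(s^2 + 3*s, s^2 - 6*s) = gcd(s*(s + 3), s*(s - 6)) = s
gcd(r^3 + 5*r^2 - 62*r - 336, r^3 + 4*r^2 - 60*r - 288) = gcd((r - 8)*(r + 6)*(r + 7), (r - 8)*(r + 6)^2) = r^2 - 2*r - 48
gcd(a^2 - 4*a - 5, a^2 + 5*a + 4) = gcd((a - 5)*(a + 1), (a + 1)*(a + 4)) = a + 1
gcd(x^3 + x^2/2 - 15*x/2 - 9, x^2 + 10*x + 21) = 1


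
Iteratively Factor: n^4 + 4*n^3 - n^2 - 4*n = (n - 1)*(n^3 + 5*n^2 + 4*n) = n*(n - 1)*(n^2 + 5*n + 4) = n*(n - 1)*(n + 4)*(n + 1)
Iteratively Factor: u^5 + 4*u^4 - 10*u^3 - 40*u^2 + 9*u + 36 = (u - 1)*(u^4 + 5*u^3 - 5*u^2 - 45*u - 36) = (u - 1)*(u + 3)*(u^3 + 2*u^2 - 11*u - 12) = (u - 1)*(u + 3)*(u + 4)*(u^2 - 2*u - 3) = (u - 3)*(u - 1)*(u + 3)*(u + 4)*(u + 1)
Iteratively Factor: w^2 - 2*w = (w - 2)*(w)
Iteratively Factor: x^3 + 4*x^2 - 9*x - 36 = (x + 4)*(x^2 - 9) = (x - 3)*(x + 4)*(x + 3)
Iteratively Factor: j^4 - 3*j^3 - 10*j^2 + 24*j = (j - 4)*(j^3 + j^2 - 6*j) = (j - 4)*(j + 3)*(j^2 - 2*j) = (j - 4)*(j - 2)*(j + 3)*(j)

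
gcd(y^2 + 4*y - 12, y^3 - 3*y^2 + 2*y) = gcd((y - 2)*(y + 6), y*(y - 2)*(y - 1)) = y - 2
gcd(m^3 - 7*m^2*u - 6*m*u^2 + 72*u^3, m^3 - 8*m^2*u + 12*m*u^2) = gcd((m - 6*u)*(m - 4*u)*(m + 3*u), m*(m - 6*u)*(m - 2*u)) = -m + 6*u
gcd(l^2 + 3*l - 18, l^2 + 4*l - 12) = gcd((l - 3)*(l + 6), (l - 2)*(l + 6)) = l + 6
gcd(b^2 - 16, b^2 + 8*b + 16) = b + 4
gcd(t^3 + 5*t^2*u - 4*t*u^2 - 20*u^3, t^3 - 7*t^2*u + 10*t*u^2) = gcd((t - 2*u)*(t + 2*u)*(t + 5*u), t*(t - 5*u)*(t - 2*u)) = t - 2*u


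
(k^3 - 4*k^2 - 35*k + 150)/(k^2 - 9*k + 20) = (k^2 + k - 30)/(k - 4)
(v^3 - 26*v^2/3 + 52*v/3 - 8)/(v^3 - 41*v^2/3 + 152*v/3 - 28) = (v - 2)/(v - 7)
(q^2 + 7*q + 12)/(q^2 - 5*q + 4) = (q^2 + 7*q + 12)/(q^2 - 5*q + 4)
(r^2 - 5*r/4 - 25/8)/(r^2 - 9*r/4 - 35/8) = (2*r - 5)/(2*r - 7)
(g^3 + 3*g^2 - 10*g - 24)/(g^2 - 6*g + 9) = (g^2 + 6*g + 8)/(g - 3)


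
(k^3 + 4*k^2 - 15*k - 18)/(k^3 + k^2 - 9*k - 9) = (k + 6)/(k + 3)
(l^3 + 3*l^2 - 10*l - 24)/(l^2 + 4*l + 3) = (l^3 + 3*l^2 - 10*l - 24)/(l^2 + 4*l + 3)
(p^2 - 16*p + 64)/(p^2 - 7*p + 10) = (p^2 - 16*p + 64)/(p^2 - 7*p + 10)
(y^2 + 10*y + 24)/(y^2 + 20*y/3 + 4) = 3*(y + 4)/(3*y + 2)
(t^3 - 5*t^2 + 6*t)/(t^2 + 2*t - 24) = t*(t^2 - 5*t + 6)/(t^2 + 2*t - 24)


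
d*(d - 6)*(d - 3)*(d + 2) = d^4 - 7*d^3 + 36*d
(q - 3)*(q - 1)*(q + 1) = q^3 - 3*q^2 - q + 3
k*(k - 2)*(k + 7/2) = k^3 + 3*k^2/2 - 7*k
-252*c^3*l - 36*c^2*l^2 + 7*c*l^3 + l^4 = l*(-6*c + l)*(6*c + l)*(7*c + l)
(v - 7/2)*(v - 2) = v^2 - 11*v/2 + 7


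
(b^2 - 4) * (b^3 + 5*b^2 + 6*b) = b^5 + 5*b^4 + 2*b^3 - 20*b^2 - 24*b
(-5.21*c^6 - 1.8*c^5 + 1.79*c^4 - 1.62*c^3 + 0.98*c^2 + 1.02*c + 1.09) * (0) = 0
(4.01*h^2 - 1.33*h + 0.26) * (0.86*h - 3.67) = 3.4486*h^3 - 15.8605*h^2 + 5.1047*h - 0.9542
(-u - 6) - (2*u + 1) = -3*u - 7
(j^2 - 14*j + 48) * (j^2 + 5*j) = j^4 - 9*j^3 - 22*j^2 + 240*j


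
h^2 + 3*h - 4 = (h - 1)*(h + 4)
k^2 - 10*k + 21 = (k - 7)*(k - 3)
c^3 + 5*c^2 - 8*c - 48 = (c - 3)*(c + 4)^2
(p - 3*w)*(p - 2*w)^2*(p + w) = p^4 - 6*p^3*w + 9*p^2*w^2 + 4*p*w^3 - 12*w^4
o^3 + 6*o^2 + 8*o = o*(o + 2)*(o + 4)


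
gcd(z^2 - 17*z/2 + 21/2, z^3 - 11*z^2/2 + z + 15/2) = z - 3/2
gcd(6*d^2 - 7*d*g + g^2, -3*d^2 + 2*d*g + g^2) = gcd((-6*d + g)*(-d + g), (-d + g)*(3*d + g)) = d - g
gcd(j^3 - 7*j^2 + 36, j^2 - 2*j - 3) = j - 3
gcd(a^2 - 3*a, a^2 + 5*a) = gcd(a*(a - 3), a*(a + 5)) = a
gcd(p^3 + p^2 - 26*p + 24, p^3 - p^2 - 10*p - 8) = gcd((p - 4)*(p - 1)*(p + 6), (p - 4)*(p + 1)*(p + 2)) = p - 4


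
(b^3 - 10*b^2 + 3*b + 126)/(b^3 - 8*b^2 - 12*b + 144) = (b^2 - 4*b - 21)/(b^2 - 2*b - 24)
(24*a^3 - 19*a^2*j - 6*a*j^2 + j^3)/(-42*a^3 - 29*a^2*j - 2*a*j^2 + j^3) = (-8*a^2 + 9*a*j - j^2)/(14*a^2 + 5*a*j - j^2)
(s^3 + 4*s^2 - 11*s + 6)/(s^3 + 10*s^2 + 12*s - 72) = (s^2 - 2*s + 1)/(s^2 + 4*s - 12)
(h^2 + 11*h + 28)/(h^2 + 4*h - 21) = (h + 4)/(h - 3)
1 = 1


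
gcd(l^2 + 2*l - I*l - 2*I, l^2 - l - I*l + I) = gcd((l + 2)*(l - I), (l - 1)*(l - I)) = l - I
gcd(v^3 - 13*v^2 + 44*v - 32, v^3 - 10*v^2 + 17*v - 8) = v^2 - 9*v + 8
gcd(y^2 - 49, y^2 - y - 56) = y + 7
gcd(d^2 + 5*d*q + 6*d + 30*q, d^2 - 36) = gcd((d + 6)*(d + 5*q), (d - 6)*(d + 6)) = d + 6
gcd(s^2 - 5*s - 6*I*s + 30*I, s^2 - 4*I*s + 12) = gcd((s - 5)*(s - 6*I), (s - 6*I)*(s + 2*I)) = s - 6*I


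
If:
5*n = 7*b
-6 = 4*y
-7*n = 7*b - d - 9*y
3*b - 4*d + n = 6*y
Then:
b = -225/314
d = 459/314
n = -315/314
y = -3/2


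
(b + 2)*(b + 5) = b^2 + 7*b + 10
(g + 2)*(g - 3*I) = g^2 + 2*g - 3*I*g - 6*I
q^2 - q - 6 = (q - 3)*(q + 2)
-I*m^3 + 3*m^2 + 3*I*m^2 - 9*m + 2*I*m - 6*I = (m - 3)*(m + 2*I)*(-I*m + 1)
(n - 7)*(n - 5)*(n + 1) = n^3 - 11*n^2 + 23*n + 35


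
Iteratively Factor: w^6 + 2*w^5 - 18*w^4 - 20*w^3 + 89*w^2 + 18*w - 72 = (w - 1)*(w^5 + 3*w^4 - 15*w^3 - 35*w^2 + 54*w + 72) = (w - 3)*(w - 1)*(w^4 + 6*w^3 + 3*w^2 - 26*w - 24) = (w - 3)*(w - 2)*(w - 1)*(w^3 + 8*w^2 + 19*w + 12) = (w - 3)*(w - 2)*(w - 1)*(w + 3)*(w^2 + 5*w + 4) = (w - 3)*(w - 2)*(w - 1)*(w + 1)*(w + 3)*(w + 4)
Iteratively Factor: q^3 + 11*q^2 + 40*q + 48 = (q + 4)*(q^2 + 7*q + 12) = (q + 4)^2*(q + 3)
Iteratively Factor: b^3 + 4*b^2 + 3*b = (b)*(b^2 + 4*b + 3) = b*(b + 3)*(b + 1)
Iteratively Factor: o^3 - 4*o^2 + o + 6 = (o - 2)*(o^2 - 2*o - 3) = (o - 2)*(o + 1)*(o - 3)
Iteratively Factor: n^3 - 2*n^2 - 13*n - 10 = (n - 5)*(n^2 + 3*n + 2) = (n - 5)*(n + 1)*(n + 2)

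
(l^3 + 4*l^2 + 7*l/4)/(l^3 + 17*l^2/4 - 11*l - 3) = l*(4*l^2 + 16*l + 7)/(4*l^3 + 17*l^2 - 44*l - 12)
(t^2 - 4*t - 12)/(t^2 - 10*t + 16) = (t^2 - 4*t - 12)/(t^2 - 10*t + 16)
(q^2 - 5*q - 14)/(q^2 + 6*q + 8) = (q - 7)/(q + 4)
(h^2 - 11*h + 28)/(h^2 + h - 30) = (h^2 - 11*h + 28)/(h^2 + h - 30)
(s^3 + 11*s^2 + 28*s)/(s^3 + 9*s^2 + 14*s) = (s + 4)/(s + 2)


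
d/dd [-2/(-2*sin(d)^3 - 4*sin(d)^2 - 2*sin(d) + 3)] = -4*(3*sin(d)^2 + 4*sin(d) + 1)*cos(d)/(2*sin(d)^3 + 4*sin(d)^2 + 2*sin(d) - 3)^2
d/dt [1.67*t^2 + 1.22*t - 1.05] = 3.34*t + 1.22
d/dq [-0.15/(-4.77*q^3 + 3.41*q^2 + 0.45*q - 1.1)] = (-2.1465*q^2 + 1.023*q + 0.0675)/(4.77*q^3 - 3.41*q^2 - 0.45*q + 1.1)^2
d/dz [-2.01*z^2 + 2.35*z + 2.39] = 2.35 - 4.02*z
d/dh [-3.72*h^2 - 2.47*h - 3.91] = -7.44*h - 2.47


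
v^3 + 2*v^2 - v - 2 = (v - 1)*(v + 1)*(v + 2)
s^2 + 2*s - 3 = (s - 1)*(s + 3)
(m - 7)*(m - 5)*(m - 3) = m^3 - 15*m^2 + 71*m - 105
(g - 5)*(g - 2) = g^2 - 7*g + 10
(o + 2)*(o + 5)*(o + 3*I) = o^3 + 7*o^2 + 3*I*o^2 + 10*o + 21*I*o + 30*I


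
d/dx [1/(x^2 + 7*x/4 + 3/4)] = 4*(-8*x - 7)/(4*x^2 + 7*x + 3)^2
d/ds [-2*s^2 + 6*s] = 6 - 4*s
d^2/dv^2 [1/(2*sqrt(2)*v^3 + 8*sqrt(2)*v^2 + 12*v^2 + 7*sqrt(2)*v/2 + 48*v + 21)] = 4*(-4*(3*sqrt(2)*v + 4*sqrt(2) + 6)*(4*sqrt(2)*v^3 + 16*sqrt(2)*v^2 + 24*v^2 + 7*sqrt(2)*v + 96*v + 42) + (12*sqrt(2)*v^2 + 32*sqrt(2)*v + 48*v + 7*sqrt(2) + 96)^2)/(4*sqrt(2)*v^3 + 16*sqrt(2)*v^2 + 24*v^2 + 7*sqrt(2)*v + 96*v + 42)^3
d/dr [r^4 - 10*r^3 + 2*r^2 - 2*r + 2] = 4*r^3 - 30*r^2 + 4*r - 2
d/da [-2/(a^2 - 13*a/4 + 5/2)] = 8*(8*a - 13)/(4*a^2 - 13*a + 10)^2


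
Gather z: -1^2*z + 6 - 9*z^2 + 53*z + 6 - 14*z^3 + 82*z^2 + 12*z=-14*z^3 + 73*z^2 + 64*z + 12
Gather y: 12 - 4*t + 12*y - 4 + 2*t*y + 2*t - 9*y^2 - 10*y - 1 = -2*t - 9*y^2 + y*(2*t + 2) + 7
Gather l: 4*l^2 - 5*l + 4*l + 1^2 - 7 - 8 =4*l^2 - l - 14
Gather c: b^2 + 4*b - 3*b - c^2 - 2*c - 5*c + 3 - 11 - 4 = b^2 + b - c^2 - 7*c - 12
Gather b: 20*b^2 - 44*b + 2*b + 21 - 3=20*b^2 - 42*b + 18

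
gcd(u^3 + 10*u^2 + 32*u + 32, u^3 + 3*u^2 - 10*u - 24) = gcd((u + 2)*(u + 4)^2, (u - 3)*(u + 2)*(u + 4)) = u^2 + 6*u + 8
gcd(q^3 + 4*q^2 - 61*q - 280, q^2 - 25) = q + 5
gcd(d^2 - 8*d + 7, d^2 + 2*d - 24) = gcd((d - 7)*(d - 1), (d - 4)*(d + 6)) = 1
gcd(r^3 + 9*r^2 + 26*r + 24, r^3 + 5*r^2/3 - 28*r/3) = r + 4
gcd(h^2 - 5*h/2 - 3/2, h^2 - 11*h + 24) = h - 3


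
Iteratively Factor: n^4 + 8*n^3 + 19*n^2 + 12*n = (n + 3)*(n^3 + 5*n^2 + 4*n) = (n + 3)*(n + 4)*(n^2 + n) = (n + 1)*(n + 3)*(n + 4)*(n)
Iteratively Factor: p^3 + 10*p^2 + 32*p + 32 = (p + 2)*(p^2 + 8*p + 16) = (p + 2)*(p + 4)*(p + 4)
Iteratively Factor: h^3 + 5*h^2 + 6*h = (h + 3)*(h^2 + 2*h) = (h + 2)*(h + 3)*(h)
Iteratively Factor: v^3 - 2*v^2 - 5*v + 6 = (v - 3)*(v^2 + v - 2) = (v - 3)*(v - 1)*(v + 2)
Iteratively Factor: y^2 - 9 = (y - 3)*(y + 3)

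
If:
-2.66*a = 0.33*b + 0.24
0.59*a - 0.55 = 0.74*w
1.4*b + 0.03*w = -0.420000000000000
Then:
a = -0.06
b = -0.28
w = -0.79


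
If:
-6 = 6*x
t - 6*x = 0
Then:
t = -6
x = -1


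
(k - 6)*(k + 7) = k^2 + k - 42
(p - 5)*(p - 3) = p^2 - 8*p + 15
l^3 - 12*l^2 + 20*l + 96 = (l - 8)*(l - 6)*(l + 2)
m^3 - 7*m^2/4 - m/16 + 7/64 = (m - 7/4)*(m - 1/4)*(m + 1/4)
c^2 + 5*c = c*(c + 5)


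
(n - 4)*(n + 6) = n^2 + 2*n - 24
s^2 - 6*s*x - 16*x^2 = (s - 8*x)*(s + 2*x)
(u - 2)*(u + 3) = u^2 + u - 6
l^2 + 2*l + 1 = (l + 1)^2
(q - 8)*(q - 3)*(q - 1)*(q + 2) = q^4 - 10*q^3 + 11*q^2 + 46*q - 48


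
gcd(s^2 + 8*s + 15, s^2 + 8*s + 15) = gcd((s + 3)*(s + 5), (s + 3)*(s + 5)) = s^2 + 8*s + 15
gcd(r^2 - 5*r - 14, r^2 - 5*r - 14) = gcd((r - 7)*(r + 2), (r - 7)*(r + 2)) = r^2 - 5*r - 14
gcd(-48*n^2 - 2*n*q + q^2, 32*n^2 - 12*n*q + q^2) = -8*n + q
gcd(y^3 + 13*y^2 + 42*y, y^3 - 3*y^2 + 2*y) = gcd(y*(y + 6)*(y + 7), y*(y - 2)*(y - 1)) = y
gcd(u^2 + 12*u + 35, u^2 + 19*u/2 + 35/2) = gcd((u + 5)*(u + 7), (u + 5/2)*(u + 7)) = u + 7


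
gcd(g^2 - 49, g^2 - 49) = g^2 - 49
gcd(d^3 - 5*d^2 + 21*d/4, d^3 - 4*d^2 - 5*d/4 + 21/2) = d - 7/2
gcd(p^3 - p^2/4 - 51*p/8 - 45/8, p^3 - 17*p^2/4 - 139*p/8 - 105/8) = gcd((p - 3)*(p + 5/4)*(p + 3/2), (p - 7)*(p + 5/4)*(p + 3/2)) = p^2 + 11*p/4 + 15/8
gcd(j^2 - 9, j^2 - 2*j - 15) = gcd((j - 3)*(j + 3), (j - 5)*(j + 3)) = j + 3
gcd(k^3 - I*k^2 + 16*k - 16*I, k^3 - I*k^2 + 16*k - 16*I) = k^3 - I*k^2 + 16*k - 16*I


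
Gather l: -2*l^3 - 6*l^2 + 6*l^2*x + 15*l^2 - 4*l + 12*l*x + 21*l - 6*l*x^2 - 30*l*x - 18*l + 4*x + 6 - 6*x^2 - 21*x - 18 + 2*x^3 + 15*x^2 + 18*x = -2*l^3 + l^2*(6*x + 9) + l*(-6*x^2 - 18*x - 1) + 2*x^3 + 9*x^2 + x - 12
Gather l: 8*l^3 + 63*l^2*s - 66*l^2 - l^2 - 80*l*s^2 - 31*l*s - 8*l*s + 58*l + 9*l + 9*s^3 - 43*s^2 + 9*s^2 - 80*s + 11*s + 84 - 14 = 8*l^3 + l^2*(63*s - 67) + l*(-80*s^2 - 39*s + 67) + 9*s^3 - 34*s^2 - 69*s + 70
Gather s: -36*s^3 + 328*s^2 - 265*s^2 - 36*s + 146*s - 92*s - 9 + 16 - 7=-36*s^3 + 63*s^2 + 18*s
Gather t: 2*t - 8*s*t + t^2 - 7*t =t^2 + t*(-8*s - 5)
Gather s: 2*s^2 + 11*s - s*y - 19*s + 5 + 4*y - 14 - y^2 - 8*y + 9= 2*s^2 + s*(-y - 8) - y^2 - 4*y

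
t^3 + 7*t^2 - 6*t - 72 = (t - 3)*(t + 4)*(t + 6)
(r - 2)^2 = r^2 - 4*r + 4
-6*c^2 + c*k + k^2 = (-2*c + k)*(3*c + k)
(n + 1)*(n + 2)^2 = n^3 + 5*n^2 + 8*n + 4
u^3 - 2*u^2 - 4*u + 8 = (u - 2)^2*(u + 2)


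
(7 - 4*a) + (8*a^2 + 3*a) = 8*a^2 - a + 7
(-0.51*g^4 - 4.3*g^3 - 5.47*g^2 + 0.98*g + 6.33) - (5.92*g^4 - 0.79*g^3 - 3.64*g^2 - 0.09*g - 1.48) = -6.43*g^4 - 3.51*g^3 - 1.83*g^2 + 1.07*g + 7.81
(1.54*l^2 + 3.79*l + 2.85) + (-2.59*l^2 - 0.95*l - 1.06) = -1.05*l^2 + 2.84*l + 1.79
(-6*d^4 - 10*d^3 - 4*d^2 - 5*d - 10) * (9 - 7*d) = 42*d^5 + 16*d^4 - 62*d^3 - d^2 + 25*d - 90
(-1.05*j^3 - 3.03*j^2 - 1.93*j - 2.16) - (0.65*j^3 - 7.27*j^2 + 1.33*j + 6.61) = -1.7*j^3 + 4.24*j^2 - 3.26*j - 8.77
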